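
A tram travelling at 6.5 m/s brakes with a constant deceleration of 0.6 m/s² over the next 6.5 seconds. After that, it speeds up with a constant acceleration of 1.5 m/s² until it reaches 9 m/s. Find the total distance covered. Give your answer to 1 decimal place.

Phase 1 (decelerating): v₀ = 6.50 m/s, a = -0.6 m/s².
v = v₀ + at = 6.50 + (-0.6)(6.5) = 2.60 m/s
Δx = v₀t + ½at² = 6.50·6.5 + 0.5·-0.6·6.5² = 29.6 m

Phase 2 (accelerating): v₀ = 2.60 m/s, a = 1.5 m/s².
v = v₀ + at → t = (9 − 2.60) / 1.5 = 4.27 s
v² = v₀² + 2aΔx → Δx = (9² − 2.60²)/(2·1.5) = 24.7 m
Total distance = 29.6 + 24.7 = 54.3 m

54.3 m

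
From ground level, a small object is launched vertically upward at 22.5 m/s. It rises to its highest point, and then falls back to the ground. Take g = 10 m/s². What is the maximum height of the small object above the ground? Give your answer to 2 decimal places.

25.31 m

Phase 1 (rising): v₀ = 22.5 m/s, a = -10 m/s².
v = v₀ + at → t = (0 − 22.5) / -10 = 2.25 s
v² = v₀² + 2aΔx → Δx = (0² − 22.5²)/(2·-10) = 25.3 m
Maximum height = 25.3 m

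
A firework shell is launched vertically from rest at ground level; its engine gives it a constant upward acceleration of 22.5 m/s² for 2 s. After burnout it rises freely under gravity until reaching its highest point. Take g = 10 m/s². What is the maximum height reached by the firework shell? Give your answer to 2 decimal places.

Phase 1 (powered ascent): v₀ = 0 m/s, a = 22.5 m/s².
v = v₀ + at = 0 + (22.5)(2) = 45.0 m/s
Δx = v₀t + ½at² = 0·2 + 0.5·22.5·2² = 45.0 m

Phase 2 (coasting upward): v₀ = 45.0 m/s, a = -10 m/s².
v = v₀ + at → t = (0 − 45.0) / -10 = 4.50 s
v² = v₀² + 2aΔx → Δx = (0² − 45.0²)/(2·-10) = 101 m
Maximum height = 45.0 + 101 = 146 m

146.25 m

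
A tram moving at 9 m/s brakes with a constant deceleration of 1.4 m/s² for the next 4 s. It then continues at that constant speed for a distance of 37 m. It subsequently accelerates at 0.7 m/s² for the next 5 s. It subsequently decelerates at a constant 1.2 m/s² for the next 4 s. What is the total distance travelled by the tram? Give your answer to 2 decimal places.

105.55 m

Phase 1 (decelerating): v₀ = 9.00 m/s, a = -1.4 m/s².
v = v₀ + at = 9.00 + (-1.4)(4) = 3.40 m/s
Δx = v₀t + ½at² = 9.00·4 + 0.5·-1.4·4² = 24.8 m

Phase 2 (constant speed): v₀ = 3.40 m/s, a = 0 m/s².
Constant speed: t = d/v = 37/3.40 = 10.9 s

Phase 3 (accelerating): v₀ = 3.40 m/s, a = 0.7 m/s².
v = v₀ + at = 3.40 + (0.7)(5) = 6.90 m/s
Δx = v₀t + ½at² = 3.40·5 + 0.5·0.7·5² = 25.8 m

Phase 4 (decelerating): v₀ = 6.90 m/s, a = -1.2 m/s².
v = v₀ + at = 6.90 + (-1.2)(4) = 2.10 m/s
Δx = v₀t + ½at² = 6.90·4 + 0.5·-1.2·4² = 18.0 m
Total distance = 24.8 + 37.0 + 25.8 + 18.0 = 106 m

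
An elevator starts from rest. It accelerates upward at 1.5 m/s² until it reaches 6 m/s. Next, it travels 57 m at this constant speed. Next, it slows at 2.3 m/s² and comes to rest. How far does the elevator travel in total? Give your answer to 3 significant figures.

76.8 m

Phase 1 (accelerating): v₀ = 0 m/s, a = 1.5 m/s².
v = v₀ + at → t = (6 − 0) / 1.5 = 4.00 s
v² = v₀² + 2aΔx → Δx = (6² − 0²)/(2·1.5) = 12.0 m

Phase 2 (constant speed): v₀ = 6.00 m/s, a = 0 m/s².
Constant speed: t = d/v = 57/6.00 = 9.50 s

Phase 3 (decelerating): v₀ = 6.00 m/s, a = -2.3 m/s².
v = v₀ + at → t = (0 − 6.00) / -2.3 = 2.61 s
v² = v₀² + 2aΔx → Δx = (0² − 6.00²)/(2·-2.3) = 7.83 m
Total distance = 12.0 + 57.0 + 7.83 = 76.8 m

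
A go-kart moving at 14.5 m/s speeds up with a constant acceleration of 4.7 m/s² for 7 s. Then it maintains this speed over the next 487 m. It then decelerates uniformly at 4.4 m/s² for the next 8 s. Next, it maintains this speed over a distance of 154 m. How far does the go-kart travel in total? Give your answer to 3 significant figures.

1100 m

Phase 1 (accelerating): v₀ = 14.5 m/s, a = 4.7 m/s².
v = v₀ + at = 14.5 + (4.7)(7) = 47.4 m/s
Δx = v₀t + ½at² = 14.5·7 + 0.5·4.7·7² = 217 m

Phase 2 (constant speed): v₀ = 47.4 m/s, a = 0 m/s².
Constant speed: t = d/v = 487/47.4 = 10.3 s

Phase 3 (decelerating): v₀ = 47.4 m/s, a = -4.4 m/s².
v = v₀ + at = 47.4 + (-4.4)(8) = 12.2 m/s
Δx = v₀t + ½at² = 47.4·8 + 0.5·-4.4·8² = 238 m

Phase 4 (constant speed): v₀ = 12.2 m/s, a = 0 m/s².
Constant speed: t = d/v = 154/12.2 = 12.6 s
Total distance = 217 + 487 + 238 + 154 = 1100 m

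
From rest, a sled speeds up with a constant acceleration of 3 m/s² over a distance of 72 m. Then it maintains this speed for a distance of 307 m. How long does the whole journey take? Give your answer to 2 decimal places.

21.70 s

Phase 1 (accelerating): v₀ = 0 m/s, a = 3 m/s².
v² = v₀² + 2aΔx = 0² + 2·3·72 = 432 → v = 20.8 m/s
t = (v − v₀)/a = (20.8 − 0)/3 = 6.93 s

Phase 2 (constant speed): v₀ = 20.8 m/s, a = 0 m/s².
Constant speed: t = d/v = 307/20.8 = 14.8 s
Total time = 6.93 + 14.8 = 21.7 s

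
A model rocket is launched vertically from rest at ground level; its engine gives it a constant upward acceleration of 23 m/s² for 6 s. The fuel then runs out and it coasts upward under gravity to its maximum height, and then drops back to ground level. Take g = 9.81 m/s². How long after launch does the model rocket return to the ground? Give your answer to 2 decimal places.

36.87 s

Phase 1 (powered ascent): v₀ = 0 m/s, a = 23 m/s².
v = v₀ + at = 0 + (23)(6) = 138 m/s
Δx = v₀t + ½at² = 0·6 + 0.5·23·6² = 414 m

Phase 2 (coasting upward): v₀ = 138 m/s, a = -9.81 m/s².
v = v₀ + at → t = (0 − 138) / -9.81 = 14.1 s
v² = v₀² + 2aΔx → Δx = (0² − 138²)/(2·-9.81) = 971 m

Phase 3 (free fall): v₀ = 0 m/s, a = -9.81 m/s².
Falls 1380 m from rest: t = √(2·1380/9.81) = 16.8 s; v = g·t = 165 m/s.
Total time = 6.00 + 14.1 + 16.8 = 36.9 s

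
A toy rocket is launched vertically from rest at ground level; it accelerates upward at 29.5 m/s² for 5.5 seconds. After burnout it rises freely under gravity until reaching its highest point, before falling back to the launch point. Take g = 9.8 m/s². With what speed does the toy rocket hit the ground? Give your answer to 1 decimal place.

Phase 1 (powered ascent): v₀ = 0 m/s, a = 29.5 m/s².
v = v₀ + at = 0 + (29.5)(5.5) = 162 m/s
Δx = v₀t + ½at² = 0·5.5 + 0.5·29.5·5.5² = 446 m

Phase 2 (coasting upward): v₀ = 162 m/s, a = -9.8 m/s².
v = v₀ + at → t = (0 − 162) / -9.8 = 16.6 s
v² = v₀² + 2aΔx → Δx = (0² − 162²)/(2·-9.8) = 1340 m

Phase 3 (free fall): v₀ = 0 m/s, a = -9.8 m/s².
Falls 1790 m from rest: t = √(2·1790/9.8) = 19.1 s; v = g·t = 187 m/s.
Impact speed = 187 m/s

187.3 m/s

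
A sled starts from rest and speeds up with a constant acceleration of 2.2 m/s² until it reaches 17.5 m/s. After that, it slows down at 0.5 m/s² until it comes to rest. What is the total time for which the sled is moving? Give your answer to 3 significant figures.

Phase 1 (accelerating): v₀ = 0 m/s, a = 2.2 m/s².
v = v₀ + at → t = (17.5 − 0) / 2.2 = 7.95 s
v² = v₀² + 2aΔx → Δx = (17.5² − 0²)/(2·2.2) = 69.6 m

Phase 2 (decelerating): v₀ = 17.5 m/s, a = -0.5 m/s².
v = v₀ + at → t = (0 − 17.5) / -0.5 = 35.0 s
v² = v₀² + 2aΔx → Δx = (0² − 17.5²)/(2·-0.5) = 306 m
Total time = 7.95 + 35.0 = 43.0 s

43.0 s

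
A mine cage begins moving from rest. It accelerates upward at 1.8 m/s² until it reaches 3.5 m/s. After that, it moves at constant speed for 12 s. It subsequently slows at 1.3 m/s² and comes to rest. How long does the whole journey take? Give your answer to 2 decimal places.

Phase 1 (accelerating): v₀ = 0 m/s, a = 1.8 m/s².
v = v₀ + at → t = (3.5 − 0) / 1.8 = 1.94 s
v² = v₀² + 2aΔx → Δx = (3.5² − 0²)/(2·1.8) = 3.40 m

Phase 2 (constant speed): v₀ = 3.50 m/s, a = 0 m/s².
v = v₀ + at = 3.50 + (0)(12) = 3.50 m/s
Δx = v₀t + ½at² = 3.50·12 + 0.5·0·12² = 42.0 m

Phase 3 (decelerating): v₀ = 3.50 m/s, a = -1.3 m/s².
v = v₀ + at → t = (0 − 3.50) / -1.3 = 2.69 s
v² = v₀² + 2aΔx → Δx = (0² − 3.50²)/(2·-1.3) = 4.71 m
Total time = 1.94 + 12.0 + 2.69 = 16.6 s

16.64 s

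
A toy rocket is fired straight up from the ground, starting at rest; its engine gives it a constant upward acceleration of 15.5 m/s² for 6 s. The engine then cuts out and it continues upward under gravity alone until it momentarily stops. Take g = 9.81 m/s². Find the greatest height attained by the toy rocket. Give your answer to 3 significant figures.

720 m

Phase 1 (powered ascent): v₀ = 0 m/s, a = 15.5 m/s².
v = v₀ + at = 0 + (15.5)(6) = 93.0 m/s
Δx = v₀t + ½at² = 0·6 + 0.5·15.5·6² = 279 m

Phase 2 (coasting upward): v₀ = 93.0 m/s, a = -9.81 m/s².
v = v₀ + at → t = (0 − 93.0) / -9.81 = 9.48 s
v² = v₀² + 2aΔx → Δx = (0² − 93.0²)/(2·-9.81) = 441 m
Maximum height = 279 + 441 = 720 m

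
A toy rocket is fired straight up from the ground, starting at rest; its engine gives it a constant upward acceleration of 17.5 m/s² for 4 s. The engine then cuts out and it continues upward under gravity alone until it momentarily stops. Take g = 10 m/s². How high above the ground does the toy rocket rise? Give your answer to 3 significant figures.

385 m

Phase 1 (powered ascent): v₀ = 0 m/s, a = 17.5 m/s².
v = v₀ + at = 0 + (17.5)(4) = 70.0 m/s
Δx = v₀t + ½at² = 0·4 + 0.5·17.5·4² = 140 m

Phase 2 (coasting upward): v₀ = 70.0 m/s, a = -10 m/s².
v = v₀ + at → t = (0 − 70.0) / -10 = 7.00 s
v² = v₀² + 2aΔx → Δx = (0² − 70.0²)/(2·-10) = 245 m
Maximum height = 140 + 245 = 385 m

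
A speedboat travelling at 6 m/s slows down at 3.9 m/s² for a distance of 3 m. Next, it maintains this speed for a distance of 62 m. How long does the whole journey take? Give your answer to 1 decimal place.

Phase 1 (decelerating): v₀ = 6.00 m/s, a = -3.9 m/s².
v² = v₀² + 2aΔx = 6.00² + 2·-3.9·3 = 12.6 → v = 3.55 m/s
t = (v − v₀)/a = (3.55 − 6.00)/-3.9 = 0.628 s

Phase 2 (constant speed): v₀ = 3.55 m/s, a = 0 m/s².
Constant speed: t = d/v = 62/3.55 = 17.5 s
Total time = 0.628 + 17.5 = 18.1 s

18.1 s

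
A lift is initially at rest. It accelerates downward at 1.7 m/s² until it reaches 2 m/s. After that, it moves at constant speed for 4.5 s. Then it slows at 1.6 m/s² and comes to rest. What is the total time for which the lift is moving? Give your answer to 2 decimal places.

Phase 1 (accelerating): v₀ = 0 m/s, a = 1.7 m/s².
v = v₀ + at → t = (2 − 0) / 1.7 = 1.18 s
v² = v₀² + 2aΔx → Δx = (2² − 0²)/(2·1.7) = 1.18 m

Phase 2 (constant speed): v₀ = 2.00 m/s, a = 0 m/s².
v = v₀ + at = 2.00 + (0)(4.5) = 2.00 m/s
Δx = v₀t + ½at² = 2.00·4.5 + 0.5·0·4.5² = 9.00 m

Phase 3 (decelerating): v₀ = 2.00 m/s, a = -1.6 m/s².
v = v₀ + at → t = (0 − 2.00) / -1.6 = 1.25 s
v² = v₀² + 2aΔx → Δx = (0² − 2.00²)/(2·-1.6) = 1.25 m
Total time = 1.18 + 4.50 + 1.25 = 6.93 s

6.93 s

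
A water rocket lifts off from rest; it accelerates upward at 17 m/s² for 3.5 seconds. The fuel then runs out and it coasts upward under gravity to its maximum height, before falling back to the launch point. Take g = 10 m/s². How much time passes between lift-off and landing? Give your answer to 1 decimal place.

16.9 s

Phase 1 (powered ascent): v₀ = 0 m/s, a = 17 m/s².
v = v₀ + at = 0 + (17)(3.5) = 59.5 m/s
Δx = v₀t + ½at² = 0·3.5 + 0.5·17·3.5² = 104 m

Phase 2 (coasting upward): v₀ = 59.5 m/s, a = -10 m/s².
v = v₀ + at → t = (0 − 59.5) / -10 = 5.95 s
v² = v₀² + 2aΔx → Δx = (0² − 59.5²)/(2·-10) = 177 m

Phase 3 (free fall): v₀ = 0 m/s, a = -10 m/s².
Falls 281 m from rest: t = √(2·281/10) = 7.50 s; v = g·t = 75.0 m/s.
Total time = 3.50 + 5.95 + 7.50 = 16.9 s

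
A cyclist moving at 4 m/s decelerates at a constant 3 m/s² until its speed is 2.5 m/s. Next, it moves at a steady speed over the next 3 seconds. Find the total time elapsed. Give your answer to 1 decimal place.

Phase 1 (decelerating): v₀ = 4.00 m/s, a = -3 m/s².
v = v₀ + at → t = (2.5 − 4.00) / -3 = 0.500 s
v² = v₀² + 2aΔx → Δx = (2.5² − 4.00²)/(2·-3) = 1.62 m

Phase 2 (constant speed): v₀ = 2.50 m/s, a = 0 m/s².
v = v₀ + at = 2.50 + (0)(3) = 2.50 m/s
Δx = v₀t + ½at² = 2.50·3 + 0.5·0·3² = 7.50 m
Total time = 0.500 + 3.00 = 3.50 s

3.5 s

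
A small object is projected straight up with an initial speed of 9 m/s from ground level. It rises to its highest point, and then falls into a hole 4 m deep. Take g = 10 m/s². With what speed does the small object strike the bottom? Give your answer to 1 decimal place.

Phase 1 (rising): v₀ = 9.00 m/s, a = -10 m/s².
v = v₀ + at → t = (0 − 9.00) / -10 = 0.900 s
v² = v₀² + 2aΔx → Δx = (0² − 9.00²)/(2·-10) = 4.05 m

Phase 2 (falling): v₀ = 0 m/s, a = -10 m/s².
Falls 8.05 m from rest: t = √(2·8.05/10) = 1.27 s; v = g·t = 12.7 m/s.
Final speed = 12.7 m/s

12.7 m/s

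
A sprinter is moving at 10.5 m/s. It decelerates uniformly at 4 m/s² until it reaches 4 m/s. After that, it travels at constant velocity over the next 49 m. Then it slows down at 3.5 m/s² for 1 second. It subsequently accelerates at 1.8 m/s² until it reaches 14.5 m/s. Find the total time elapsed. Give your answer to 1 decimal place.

Phase 1 (decelerating): v₀ = 10.5 m/s, a = -4 m/s².
v = v₀ + at → t = (4 − 10.5) / -4 = 1.62 s
v² = v₀² + 2aΔx → Δx = (4² − 10.5²)/(2·-4) = 11.8 m

Phase 2 (constant speed): v₀ = 4.00 m/s, a = 0 m/s².
Constant speed: t = d/v = 49/4.00 = 12.2 s

Phase 3 (decelerating): v₀ = 4.00 m/s, a = -3.5 m/s².
v = v₀ + at = 4.00 + (-3.5)(1) = 0.500 m/s
Δx = v₀t + ½at² = 4.00·1 + 0.5·-3.5·1² = 2.25 m

Phase 4 (accelerating): v₀ = 0.500 m/s, a = 1.8 m/s².
v = v₀ + at → t = (14.5 − 0.500) / 1.8 = 7.78 s
v² = v₀² + 2aΔx → Δx = (14.5² − 0.500²)/(2·1.8) = 58.3 m
Total time = 1.62 + 12.2 + 1.00 + 7.78 = 22.7 s

22.7 s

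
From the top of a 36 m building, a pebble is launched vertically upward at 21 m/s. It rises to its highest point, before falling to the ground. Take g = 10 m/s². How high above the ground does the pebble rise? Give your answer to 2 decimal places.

Phase 1 (rising): v₀ = 21.0 m/s, a = -10 m/s².
v = v₀ + at → t = (0 − 21.0) / -10 = 2.10 s
v² = v₀² + 2aΔx → Δx = (0² − 21.0²)/(2·-10) = 22.1 m
Maximum height = 36 + 22.1 = 58.0 m

58.05 m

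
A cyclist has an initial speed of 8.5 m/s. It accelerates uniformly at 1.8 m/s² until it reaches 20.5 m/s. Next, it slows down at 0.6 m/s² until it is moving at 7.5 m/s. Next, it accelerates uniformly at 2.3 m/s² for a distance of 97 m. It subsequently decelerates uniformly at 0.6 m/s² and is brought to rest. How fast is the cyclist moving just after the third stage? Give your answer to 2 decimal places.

Phase 1 (accelerating): v₀ = 8.50 m/s, a = 1.8 m/s².
v = v₀ + at → t = (20.5 − 8.50) / 1.8 = 6.67 s
v² = v₀² + 2aΔx → Δx = (20.5² − 8.50²)/(2·1.8) = 96.7 m

Phase 2 (decelerating): v₀ = 20.5 m/s, a = -0.6 m/s².
v = v₀ + at → t = (7.5 − 20.5) / -0.6 = 21.7 s
v² = v₀² + 2aΔx → Δx = (7.5² − 20.5²)/(2·-0.6) = 303 m

Phase 3 (accelerating): v₀ = 7.50 m/s, a = 2.3 m/s².
v² = v₀² + 2aΔx = 7.50² + 2·2.3·97 = 502 → v = 22.4 m/s
t = (v − v₀)/a = (22.4 − 7.50)/2.3 = 6.48 s
Speed at end of phase 3 = 22.4 m/s

22.42 m/s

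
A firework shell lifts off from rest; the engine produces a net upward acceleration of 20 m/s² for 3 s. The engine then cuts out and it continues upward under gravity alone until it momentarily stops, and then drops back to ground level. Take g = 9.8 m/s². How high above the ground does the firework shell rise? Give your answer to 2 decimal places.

273.67 m

Phase 1 (powered ascent): v₀ = 0 m/s, a = 20 m/s².
v = v₀ + at = 0 + (20)(3) = 60.0 m/s
Δx = v₀t + ½at² = 0·3 + 0.5·20·3² = 90.0 m

Phase 2 (coasting upward): v₀ = 60.0 m/s, a = -9.8 m/s².
v = v₀ + at → t = (0 − 60.0) / -9.8 = 6.12 s
v² = v₀² + 2aΔx → Δx = (0² − 60.0²)/(2·-9.8) = 184 m
Maximum height = 90.0 + 184 = 274 m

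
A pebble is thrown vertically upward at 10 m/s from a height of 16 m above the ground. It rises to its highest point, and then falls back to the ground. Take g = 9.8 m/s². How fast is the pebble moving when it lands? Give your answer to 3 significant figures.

Phase 1 (rising): v₀ = 10.0 m/s, a = -9.8 m/s².
v = v₀ + at → t = (0 − 10.0) / -9.8 = 1.02 s
v² = v₀² + 2aΔx → Δx = (0² − 10.0²)/(2·-9.8) = 5.10 m

Phase 2 (falling): v₀ = 0 m/s, a = -9.8 m/s².
Falls 21.1 m from rest: t = √(2·21.1/9.8) = 2.08 s; v = g·t = 20.3 m/s.
Final speed = 20.3 m/s

20.3 m/s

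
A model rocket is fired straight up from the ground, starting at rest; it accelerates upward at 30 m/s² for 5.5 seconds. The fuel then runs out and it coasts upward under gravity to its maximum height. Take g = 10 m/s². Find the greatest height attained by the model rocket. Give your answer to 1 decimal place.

1815.0 m

Phase 1 (powered ascent): v₀ = 0 m/s, a = 30 m/s².
v = v₀ + at = 0 + (30)(5.5) = 165 m/s
Δx = v₀t + ½at² = 0·5.5 + 0.5·30·5.5² = 454 m

Phase 2 (coasting upward): v₀ = 165 m/s, a = -10 m/s².
v = v₀ + at → t = (0 − 165) / -10 = 16.5 s
v² = v₀² + 2aΔx → Δx = (0² − 165²)/(2·-10) = 1360 m
Maximum height = 454 + 1360 = 1820 m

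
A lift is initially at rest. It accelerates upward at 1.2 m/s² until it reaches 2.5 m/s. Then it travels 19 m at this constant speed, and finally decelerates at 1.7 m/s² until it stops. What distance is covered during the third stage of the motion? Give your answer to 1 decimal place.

1.8 m

Phase 1 (accelerating): v₀ = 0 m/s, a = 1.2 m/s².
v = v₀ + at → t = (2.5 − 0) / 1.2 = 2.08 s
v² = v₀² + 2aΔx → Δx = (2.5² − 0²)/(2·1.2) = 2.60 m

Phase 2 (constant speed): v₀ = 2.50 m/s, a = 0 m/s².
Constant speed: t = d/v = 19/2.50 = 7.60 s

Phase 3 (decelerating): v₀ = 2.50 m/s, a = -1.7 m/s².
v = v₀ + at → t = (0 − 2.50) / -1.7 = 1.47 s
v² = v₀² + 2aΔx → Δx = (0² − 2.50²)/(2·-1.7) = 1.84 m
Distance in phase 3 = 1.84 m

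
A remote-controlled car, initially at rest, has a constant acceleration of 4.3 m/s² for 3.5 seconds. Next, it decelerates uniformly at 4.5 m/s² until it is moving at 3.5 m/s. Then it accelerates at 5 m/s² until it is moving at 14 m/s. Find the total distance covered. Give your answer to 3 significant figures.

Phase 1 (accelerating): v₀ = 0 m/s, a = 4.3 m/s².
v = v₀ + at = 0 + (4.3)(3.5) = 15.0 m/s
Δx = v₀t + ½at² = 0·3.5 + 0.5·4.3·3.5² = 26.3 m

Phase 2 (decelerating): v₀ = 15.0 m/s, a = -4.5 m/s².
v = v₀ + at → t = (3.5 − 15.0) / -4.5 = 2.57 s
v² = v₀² + 2aΔx → Δx = (3.5² − 15.0²)/(2·-4.5) = 23.8 m

Phase 3 (accelerating): v₀ = 3.50 m/s, a = 5 m/s².
v = v₀ + at → t = (14 − 3.50) / 5 = 2.10 s
v² = v₀² + 2aΔx → Δx = (14² − 3.50²)/(2·5) = 18.4 m
Total distance = 26.3 + 23.8 + 18.4 = 68.5 m

68.5 m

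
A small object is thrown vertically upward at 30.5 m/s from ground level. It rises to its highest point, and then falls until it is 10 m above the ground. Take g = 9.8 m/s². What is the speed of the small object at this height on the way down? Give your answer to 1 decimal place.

Phase 1 (rising): v₀ = 30.5 m/s, a = -9.8 m/s².
v = v₀ + at → t = (0 − 30.5) / -9.8 = 3.11 s
v² = v₀² + 2aΔx → Δx = (0² − 30.5²)/(2·-9.8) = 47.5 m

Phase 2 (falling): v₀ = 0 m/s, a = -9.8 m/s².
Falls 37.5 m from rest: t = √(2·37.5/9.8) = 2.77 s; v = g·t = 27.1 m/s.
Final speed = 27.1 m/s

27.1 m/s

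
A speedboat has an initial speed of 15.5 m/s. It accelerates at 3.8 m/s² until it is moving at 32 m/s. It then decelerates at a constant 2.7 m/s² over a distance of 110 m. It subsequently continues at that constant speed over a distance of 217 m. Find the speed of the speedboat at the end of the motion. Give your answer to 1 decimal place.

20.7 m/s

Phase 1 (accelerating): v₀ = 15.5 m/s, a = 3.8 m/s².
v = v₀ + at → t = (32 − 15.5) / 3.8 = 4.34 s
v² = v₀² + 2aΔx → Δx = (32² − 15.5²)/(2·3.8) = 103 m

Phase 2 (decelerating): v₀ = 32.0 m/s, a = -2.7 m/s².
v² = v₀² + 2aΔx = 32.0² + 2·-2.7·110 = 430 → v = 20.7 m/s
t = (v − v₀)/a = (20.7 − 32.0)/-2.7 = 4.17 s

Phase 3 (constant speed): v₀ = 20.7 m/s, a = 0 m/s².
Constant speed: t = d/v = 217/20.7 = 10.5 s
Final speed = 20.7 m/s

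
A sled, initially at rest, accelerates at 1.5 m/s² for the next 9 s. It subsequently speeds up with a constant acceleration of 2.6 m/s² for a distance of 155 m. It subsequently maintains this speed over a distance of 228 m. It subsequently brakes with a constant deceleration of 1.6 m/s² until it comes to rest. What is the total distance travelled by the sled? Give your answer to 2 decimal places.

Phase 1 (accelerating): v₀ = 0 m/s, a = 1.5 m/s².
v = v₀ + at = 0 + (1.5)(9) = 13.5 m/s
Δx = v₀t + ½at² = 0·9 + 0.5·1.5·9² = 60.8 m

Phase 2 (accelerating): v₀ = 13.5 m/s, a = 2.6 m/s².
v² = v₀² + 2aΔx = 13.5² + 2·2.6·155 = 988 → v = 31.4 m/s
t = (v − v₀)/a = (31.4 − 13.5)/2.6 = 6.90 s

Phase 3 (constant speed): v₀ = 31.4 m/s, a = 0 m/s².
Constant speed: t = d/v = 228/31.4 = 7.25 s

Phase 4 (decelerating): v₀ = 31.4 m/s, a = -1.6 m/s².
v = v₀ + at → t = (0 − 31.4) / -1.6 = 19.6 s
v² = v₀² + 2aΔx → Δx = (0² − 31.4²)/(2·-1.6) = 309 m
Total distance = 60.8 + 155 + 228 + 309 = 753 m

752.58 m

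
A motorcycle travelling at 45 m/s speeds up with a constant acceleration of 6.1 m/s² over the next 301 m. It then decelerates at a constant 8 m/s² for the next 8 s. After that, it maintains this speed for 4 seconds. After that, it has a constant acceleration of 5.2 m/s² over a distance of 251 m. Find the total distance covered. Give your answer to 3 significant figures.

946 m

Phase 1 (accelerating): v₀ = 45.0 m/s, a = 6.1 m/s².
v² = v₀² + 2aΔx = 45.0² + 2·6.1·301 = 5700 → v = 75.5 m/s
t = (v − v₀)/a = (75.5 − 45.0)/6.1 = 5.00 s

Phase 2 (decelerating): v₀ = 75.5 m/s, a = -8 m/s².
v = v₀ + at = 75.5 + (-8)(8) = 11.5 m/s
Δx = v₀t + ½at² = 75.5·8 + 0.5·-8·8² = 348 m

Phase 3 (constant speed): v₀ = 11.5 m/s, a = 0 m/s².
v = v₀ + at = 11.5 + (0)(4) = 11.5 m/s
Δx = v₀t + ½at² = 11.5·4 + 0.5·0·4² = 45.9 m

Phase 4 (accelerating): v₀ = 11.5 m/s, a = 5.2 m/s².
v² = v₀² + 2aΔx = 11.5² + 2·5.2·251 = 2740 → v = 52.4 m/s
t = (v − v₀)/a = (52.4 − 11.5)/5.2 = 7.86 s
Total distance = 301 + 348 + 45.9 + 251 = 946 m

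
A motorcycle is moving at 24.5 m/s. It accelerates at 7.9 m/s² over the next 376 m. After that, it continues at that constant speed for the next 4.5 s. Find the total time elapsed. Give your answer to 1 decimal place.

11.6 s

Phase 1 (accelerating): v₀ = 24.5 m/s, a = 7.9 m/s².
v² = v₀² + 2aΔx = 24.5² + 2·7.9·376 = 6540 → v = 80.9 m/s
t = (v − v₀)/a = (80.9 − 24.5)/7.9 = 7.14 s

Phase 2 (constant speed): v₀ = 80.9 m/s, a = 0 m/s².
v = v₀ + at = 80.9 + (0)(4.5) = 80.9 m/s
Δx = v₀t + ½at² = 80.9·4.5 + 0.5·0·4.5² = 364 m
Total time = 7.14 + 4.50 = 11.6 s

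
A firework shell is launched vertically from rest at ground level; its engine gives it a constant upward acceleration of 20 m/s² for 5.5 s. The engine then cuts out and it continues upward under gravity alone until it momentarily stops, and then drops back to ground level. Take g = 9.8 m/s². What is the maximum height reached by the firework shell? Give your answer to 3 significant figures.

Phase 1 (powered ascent): v₀ = 0 m/s, a = 20 m/s².
v = v₀ + at = 0 + (20)(5.5) = 110 m/s
Δx = v₀t + ½at² = 0·5.5 + 0.5·20·5.5² = 302 m

Phase 2 (coasting upward): v₀ = 110 m/s, a = -9.8 m/s².
v = v₀ + at → t = (0 − 110) / -9.8 = 11.2 s
v² = v₀² + 2aΔx → Δx = (0² − 110²)/(2·-9.8) = 617 m
Maximum height = 302 + 617 = 920 m

920 m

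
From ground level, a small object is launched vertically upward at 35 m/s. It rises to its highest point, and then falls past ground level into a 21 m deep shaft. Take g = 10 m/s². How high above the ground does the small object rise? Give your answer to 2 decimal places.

61.25 m

Phase 1 (rising): v₀ = 35.0 m/s, a = -10 m/s².
v = v₀ + at → t = (0 − 35.0) / -10 = 3.50 s
v² = v₀² + 2aΔx → Δx = (0² − 35.0²)/(2·-10) = 61.2 m
Maximum height = 61.2 m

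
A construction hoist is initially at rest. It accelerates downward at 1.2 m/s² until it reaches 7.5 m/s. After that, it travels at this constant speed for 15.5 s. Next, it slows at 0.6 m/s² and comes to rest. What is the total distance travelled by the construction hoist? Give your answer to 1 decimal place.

Phase 1 (accelerating): v₀ = 0 m/s, a = 1.2 m/s².
v = v₀ + at → t = (7.5 − 0) / 1.2 = 6.25 s
v² = v₀² + 2aΔx → Δx = (7.5² − 0²)/(2·1.2) = 23.4 m

Phase 2 (constant speed): v₀ = 7.50 m/s, a = 0 m/s².
v = v₀ + at = 7.50 + (0)(15.5) = 7.50 m/s
Δx = v₀t + ½at² = 7.50·15.5 + 0.5·0·15.5² = 116 m

Phase 3 (decelerating): v₀ = 7.50 m/s, a = -0.6 m/s².
v = v₀ + at → t = (0 − 7.50) / -0.6 = 12.5 s
v² = v₀² + 2aΔx → Δx = (0² − 7.50²)/(2·-0.6) = 46.9 m
Total distance = 23.4 + 116 + 46.9 = 187 m

186.6 m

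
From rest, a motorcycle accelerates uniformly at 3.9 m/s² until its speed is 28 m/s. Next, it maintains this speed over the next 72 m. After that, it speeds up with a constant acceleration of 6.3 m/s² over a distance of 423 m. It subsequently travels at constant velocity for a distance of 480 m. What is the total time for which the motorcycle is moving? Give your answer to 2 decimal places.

23.86 s

Phase 1 (accelerating): v₀ = 0 m/s, a = 3.9 m/s².
v = v₀ + at → t = (28 − 0) / 3.9 = 7.18 s
v² = v₀² + 2aΔx → Δx = (28² − 0²)/(2·3.9) = 101 m

Phase 2 (constant speed): v₀ = 28.0 m/s, a = 0 m/s².
Constant speed: t = d/v = 72/28.0 = 2.57 s

Phase 3 (accelerating): v₀ = 28.0 m/s, a = 6.3 m/s².
v² = v₀² + 2aΔx = 28.0² + 2·6.3·423 = 6110 → v = 78.2 m/s
t = (v − v₀)/a = (78.2 − 28.0)/6.3 = 7.97 s

Phase 4 (constant speed): v₀ = 78.2 m/s, a = 0 m/s².
Constant speed: t = d/v = 480/78.2 = 6.14 s
Total time = 7.18 + 2.57 + 7.97 + 6.14 = 23.9 s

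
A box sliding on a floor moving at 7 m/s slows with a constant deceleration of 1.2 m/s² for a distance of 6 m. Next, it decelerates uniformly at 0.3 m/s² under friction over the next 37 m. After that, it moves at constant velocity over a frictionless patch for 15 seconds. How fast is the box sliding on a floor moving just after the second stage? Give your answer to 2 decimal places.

Phase 1 (decelerating): v₀ = 7.00 m/s, a = -1.2 m/s².
v² = v₀² + 2aΔx = 7.00² + 2·-1.2·6 = 34.6 → v = 5.88 m/s
t = (v − v₀)/a = (5.88 − 7.00)/-1.2 = 0.932 s

Phase 2 (decelerating): v₀ = 5.88 m/s, a = -0.3 m/s².
v² = v₀² + 2aΔx = 5.88² + 2·-0.3·37 = 12.4 → v = 3.52 m/s
t = (v − v₀)/a = (3.52 − 5.88)/-0.3 = 7.87 s
Speed at end of phase 2 = 3.52 m/s

3.52 m/s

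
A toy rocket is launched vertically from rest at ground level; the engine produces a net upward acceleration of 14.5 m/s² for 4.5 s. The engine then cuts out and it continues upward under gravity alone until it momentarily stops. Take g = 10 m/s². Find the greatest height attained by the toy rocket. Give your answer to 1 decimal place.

Phase 1 (powered ascent): v₀ = 0 m/s, a = 14.5 m/s².
v = v₀ + at = 0 + (14.5)(4.5) = 65.2 m/s
Δx = v₀t + ½at² = 0·4.5 + 0.5·14.5·4.5² = 147 m

Phase 2 (coasting upward): v₀ = 65.2 m/s, a = -10 m/s².
v = v₀ + at → t = (0 − 65.2) / -10 = 6.53 s
v² = v₀² + 2aΔx → Δx = (0² − 65.2²)/(2·-10) = 213 m
Maximum height = 147 + 213 = 360 m

359.7 m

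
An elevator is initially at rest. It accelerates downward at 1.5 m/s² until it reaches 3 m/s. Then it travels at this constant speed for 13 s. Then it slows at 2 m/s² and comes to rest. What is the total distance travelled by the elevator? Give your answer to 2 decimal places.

Phase 1 (accelerating): v₀ = 0 m/s, a = 1.5 m/s².
v = v₀ + at → t = (3 − 0) / 1.5 = 2.00 s
v² = v₀² + 2aΔx → Δx = (3² − 0²)/(2·1.5) = 3.00 m

Phase 2 (constant speed): v₀ = 3.00 m/s, a = 0 m/s².
v = v₀ + at = 3.00 + (0)(13) = 3.00 m/s
Δx = v₀t + ½at² = 3.00·13 + 0.5·0·13² = 39.0 m

Phase 3 (decelerating): v₀ = 3.00 m/s, a = -2 m/s².
v = v₀ + at → t = (0 − 3.00) / -2 = 1.50 s
v² = v₀² + 2aΔx → Δx = (0² − 3.00²)/(2·-2) = 2.25 m
Total distance = 3.00 + 39.0 + 2.25 = 44.2 m

44.25 m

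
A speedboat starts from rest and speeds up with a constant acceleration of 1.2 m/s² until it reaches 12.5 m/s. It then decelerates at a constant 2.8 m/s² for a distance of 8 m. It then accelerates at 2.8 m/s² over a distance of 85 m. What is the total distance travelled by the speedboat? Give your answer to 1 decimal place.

158.1 m

Phase 1 (accelerating): v₀ = 0 m/s, a = 1.2 m/s².
v = v₀ + at → t = (12.5 − 0) / 1.2 = 10.4 s
v² = v₀² + 2aΔx → Δx = (12.5² − 0²)/(2·1.2) = 65.1 m

Phase 2 (decelerating): v₀ = 12.5 m/s, a = -2.8 m/s².
v² = v₀² + 2aΔx = 12.5² + 2·-2.8·8 = 111 → v = 10.6 m/s
t = (v − v₀)/a = (10.6 − 12.5)/-2.8 = 0.694 s

Phase 3 (accelerating): v₀ = 10.6 m/s, a = 2.8 m/s².
v² = v₀² + 2aΔx = 10.6² + 2·2.8·85 = 587 → v = 24.2 m/s
t = (v − v₀)/a = (24.2 − 10.6)/2.8 = 4.89 s
Total distance = 65.1 + 8.00 + 85.0 = 158 m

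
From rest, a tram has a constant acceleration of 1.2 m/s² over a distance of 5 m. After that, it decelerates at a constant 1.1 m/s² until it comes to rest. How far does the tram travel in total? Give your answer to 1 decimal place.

10.5 m

Phase 1 (accelerating): v₀ = 0 m/s, a = 1.2 m/s².
v² = v₀² + 2aΔx = 0² + 2·1.2·5 = 12.0 → v = 3.46 m/s
t = (v − v₀)/a = (3.46 − 0)/1.2 = 2.89 s

Phase 2 (decelerating): v₀ = 3.46 m/s, a = -1.1 m/s².
v = v₀ + at → t = (0 − 3.46) / -1.1 = 3.15 s
v² = v₀² + 2aΔx → Δx = (0² − 3.46²)/(2·-1.1) = 5.45 m
Total distance = 5.00 + 5.45 = 10.5 m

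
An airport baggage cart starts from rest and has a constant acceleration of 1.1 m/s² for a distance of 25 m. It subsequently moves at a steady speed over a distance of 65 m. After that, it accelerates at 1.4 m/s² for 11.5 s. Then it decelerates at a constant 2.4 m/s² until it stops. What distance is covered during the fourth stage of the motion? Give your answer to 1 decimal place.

Phase 1 (accelerating): v₀ = 0 m/s, a = 1.1 m/s².
v² = v₀² + 2aΔx = 0² + 2·1.1·25 = 55.0 → v = 7.42 m/s
t = (v − v₀)/a = (7.42 − 0)/1.1 = 6.74 s

Phase 2 (constant speed): v₀ = 7.42 m/s, a = 0 m/s².
Constant speed: t = d/v = 65/7.42 = 8.76 s

Phase 3 (accelerating): v₀ = 7.42 m/s, a = 1.4 m/s².
v = v₀ + at = 7.42 + (1.4)(11.5) = 23.5 m/s
Δx = v₀t + ½at² = 7.42·11.5 + 0.5·1.4·11.5² = 178 m

Phase 4 (decelerating): v₀ = 23.5 m/s, a = -2.4 m/s².
v = v₀ + at → t = (0 − 23.5) / -2.4 = 9.80 s
v² = v₀² + 2aΔx → Δx = (0² − 23.5²)/(2·-2.4) = 115 m
Distance in phase 4 = 115 m

115.2 m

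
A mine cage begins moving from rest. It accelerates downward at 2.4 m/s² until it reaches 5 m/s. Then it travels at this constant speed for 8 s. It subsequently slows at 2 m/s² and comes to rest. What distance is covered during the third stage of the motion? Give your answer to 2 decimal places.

6.25 m

Phase 1 (accelerating): v₀ = 0 m/s, a = 2.4 m/s².
v = v₀ + at → t = (5 − 0) / 2.4 = 2.08 s
v² = v₀² + 2aΔx → Δx = (5² − 0²)/(2·2.4) = 5.21 m

Phase 2 (constant speed): v₀ = 5.00 m/s, a = 0 m/s².
v = v₀ + at = 5.00 + (0)(8) = 5.00 m/s
Δx = v₀t + ½at² = 5.00·8 + 0.5·0·8² = 40.0 m

Phase 3 (decelerating): v₀ = 5.00 m/s, a = -2 m/s².
v = v₀ + at → t = (0 − 5.00) / -2 = 2.50 s
v² = v₀² + 2aΔx → Δx = (0² − 5.00²)/(2·-2) = 6.25 m
Distance in phase 3 = 6.25 m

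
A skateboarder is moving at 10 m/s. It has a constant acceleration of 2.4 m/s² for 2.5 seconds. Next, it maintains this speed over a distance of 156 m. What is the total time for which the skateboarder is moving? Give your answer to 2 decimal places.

Phase 1 (accelerating): v₀ = 10.0 m/s, a = 2.4 m/s².
v = v₀ + at = 10.0 + (2.4)(2.5) = 16.0 m/s
Δx = v₀t + ½at² = 10.0·2.5 + 0.5·2.4·2.5² = 32.5 m

Phase 2 (constant speed): v₀ = 16.0 m/s, a = 0 m/s².
Constant speed: t = d/v = 156/16.0 = 9.75 s
Total time = 2.50 + 9.75 = 12.2 s

12.25 s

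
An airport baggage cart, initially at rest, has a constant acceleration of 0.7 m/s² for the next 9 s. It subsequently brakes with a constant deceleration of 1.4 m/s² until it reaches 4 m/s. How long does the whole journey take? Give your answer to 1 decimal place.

Phase 1 (accelerating): v₀ = 0 m/s, a = 0.7 m/s².
v = v₀ + at = 0 + (0.7)(9) = 6.30 m/s
Δx = v₀t + ½at² = 0·9 + 0.5·0.7·9² = 28.3 m

Phase 2 (decelerating): v₀ = 6.30 m/s, a = -1.4 m/s².
v = v₀ + at → t = (4 − 6.30) / -1.4 = 1.64 s
v² = v₀² + 2aΔx → Δx = (4² − 6.30²)/(2·-1.4) = 8.46 m
Total time = 9.00 + 1.64 = 10.6 s

10.6 s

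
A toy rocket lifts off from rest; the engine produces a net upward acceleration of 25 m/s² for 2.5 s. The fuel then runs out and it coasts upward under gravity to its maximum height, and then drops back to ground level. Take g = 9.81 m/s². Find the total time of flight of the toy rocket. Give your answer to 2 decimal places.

16.39 s

Phase 1 (powered ascent): v₀ = 0 m/s, a = 25 m/s².
v = v₀ + at = 0 + (25)(2.5) = 62.5 m/s
Δx = v₀t + ½at² = 0·2.5 + 0.5·25·2.5² = 78.1 m

Phase 2 (coasting upward): v₀ = 62.5 m/s, a = -9.81 m/s².
v = v₀ + at → t = (0 − 62.5) / -9.81 = 6.37 s
v² = v₀² + 2aΔx → Δx = (0² − 62.5²)/(2·-9.81) = 199 m

Phase 3 (free fall): v₀ = 0 m/s, a = -9.81 m/s².
Falls 277 m from rest: t = √(2·277/9.81) = 7.52 s; v = g·t = 73.8 m/s.
Total time = 2.50 + 6.37 + 7.52 = 16.4 s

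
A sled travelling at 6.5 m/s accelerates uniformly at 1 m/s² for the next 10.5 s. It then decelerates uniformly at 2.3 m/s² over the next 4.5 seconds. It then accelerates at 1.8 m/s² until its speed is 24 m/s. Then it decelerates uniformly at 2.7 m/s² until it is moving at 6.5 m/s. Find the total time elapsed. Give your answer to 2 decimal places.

31.12 s

Phase 1 (accelerating): v₀ = 6.50 m/s, a = 1 m/s².
v = v₀ + at = 6.50 + (1)(10.5) = 17.0 m/s
Δx = v₀t + ½at² = 6.50·10.5 + 0.5·1·10.5² = 123 m

Phase 2 (decelerating): v₀ = 17.0 m/s, a = -2.3 m/s².
v = v₀ + at = 17.0 + (-2.3)(4.5) = 6.65 m/s
Δx = v₀t + ½at² = 17.0·4.5 + 0.5·-2.3·4.5² = 53.2 m

Phase 3 (accelerating): v₀ = 6.65 m/s, a = 1.8 m/s².
v = v₀ + at → t = (24 − 6.65) / 1.8 = 9.64 s
v² = v₀² + 2aΔx → Δx = (24² − 6.65²)/(2·1.8) = 148 m

Phase 4 (decelerating): v₀ = 24.0 m/s, a = -2.7 m/s².
v = v₀ + at → t = (6.5 − 24.0) / -2.7 = 6.48 s
v² = v₀² + 2aΔx → Δx = (6.5² − 24.0²)/(2·-2.7) = 98.8 m
Total time = 10.5 + 4.50 + 9.64 + 6.48 = 31.1 s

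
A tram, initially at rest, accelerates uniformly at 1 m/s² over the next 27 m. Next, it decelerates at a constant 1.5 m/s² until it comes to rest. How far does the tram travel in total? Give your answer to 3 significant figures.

45.0 m

Phase 1 (accelerating): v₀ = 0 m/s, a = 1 m/s².
v² = v₀² + 2aΔx = 0² + 2·1·27 = 54.0 → v = 7.35 m/s
t = (v − v₀)/a = (7.35 − 0)/1 = 7.35 s

Phase 2 (decelerating): v₀ = 7.35 m/s, a = -1.5 m/s².
v = v₀ + at → t = (0 − 7.35) / -1.5 = 4.90 s
v² = v₀² + 2aΔx → Δx = (0² − 7.35²)/(2·-1.5) = 18.0 m
Total distance = 27.0 + 18.0 = 45.0 m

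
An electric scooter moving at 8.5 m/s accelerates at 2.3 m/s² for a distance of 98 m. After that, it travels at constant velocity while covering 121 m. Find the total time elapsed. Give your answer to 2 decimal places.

Phase 1 (accelerating): v₀ = 8.50 m/s, a = 2.3 m/s².
v² = v₀² + 2aΔx = 8.50² + 2·2.3·98 = 523 → v = 22.9 m/s
t = (v − v₀)/a = (22.9 − 8.50)/2.3 = 6.25 s

Phase 2 (constant speed): v₀ = 22.9 m/s, a = 0 m/s².
Constant speed: t = d/v = 121/22.9 = 5.29 s
Total time = 6.25 + 5.29 = 11.5 s

11.54 s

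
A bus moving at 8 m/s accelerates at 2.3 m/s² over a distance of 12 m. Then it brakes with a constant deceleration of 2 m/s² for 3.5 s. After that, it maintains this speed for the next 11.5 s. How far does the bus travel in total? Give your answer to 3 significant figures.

Phase 1 (accelerating): v₀ = 8.00 m/s, a = 2.3 m/s².
v² = v₀² + 2aΔx = 8.00² + 2·2.3·12 = 119 → v = 10.9 m/s
t = (v − v₀)/a = (10.9 − 8.00)/2.3 = 1.27 s

Phase 2 (decelerating): v₀ = 10.9 m/s, a = -2 m/s².
v = v₀ + at = 10.9 + (-2)(3.5) = 3.92 m/s
Δx = v₀t + ½at² = 10.9·3.5 + 0.5·-2·3.5² = 26.0 m

Phase 3 (constant speed): v₀ = 3.92 m/s, a = 0 m/s².
v = v₀ + at = 3.92 + (0)(11.5) = 3.92 m/s
Δx = v₀t + ½at² = 3.92·11.5 + 0.5·0·11.5² = 45.1 m
Total distance = 12.0 + 26.0 + 45.1 = 83.0 m

83.0 m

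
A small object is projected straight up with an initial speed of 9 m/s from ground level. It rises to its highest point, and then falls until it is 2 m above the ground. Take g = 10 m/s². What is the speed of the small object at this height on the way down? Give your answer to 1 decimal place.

Phase 1 (rising): v₀ = 9.00 m/s, a = -10 m/s².
v = v₀ + at → t = (0 − 9.00) / -10 = 0.900 s
v² = v₀² + 2aΔx → Δx = (0² − 9.00²)/(2·-10) = 4.05 m

Phase 2 (falling): v₀ = 0 m/s, a = -10 m/s².
Falls 2.05 m from rest: t = √(2·2.05/10) = 0.640 s; v = g·t = 6.40 m/s.
Final speed = 6.40 m/s

6.4 m/s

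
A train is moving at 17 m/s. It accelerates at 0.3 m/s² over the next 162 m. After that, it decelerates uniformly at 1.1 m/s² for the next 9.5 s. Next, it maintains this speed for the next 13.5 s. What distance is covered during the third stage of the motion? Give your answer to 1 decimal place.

Phase 1 (accelerating): v₀ = 17.0 m/s, a = 0.3 m/s².
v² = v₀² + 2aΔx = 17.0² + 2·0.3·162 = 386 → v = 19.7 m/s
t = (v − v₀)/a = (19.7 − 17.0)/0.3 = 8.84 s

Phase 2 (decelerating): v₀ = 19.7 m/s, a = -1.1 m/s².
v = v₀ + at = 19.7 + (-1.1)(9.5) = 9.20 m/s
Δx = v₀t + ½at² = 19.7·9.5 + 0.5·-1.1·9.5² = 137 m

Phase 3 (constant speed): v₀ = 9.20 m/s, a = 0 m/s².
v = v₀ + at = 9.20 + (0)(13.5) = 9.20 m/s
Δx = v₀t + ½at² = 9.20·13.5 + 0.5·0·13.5² = 124 m
Distance in phase 3 = 124 m

124.2 m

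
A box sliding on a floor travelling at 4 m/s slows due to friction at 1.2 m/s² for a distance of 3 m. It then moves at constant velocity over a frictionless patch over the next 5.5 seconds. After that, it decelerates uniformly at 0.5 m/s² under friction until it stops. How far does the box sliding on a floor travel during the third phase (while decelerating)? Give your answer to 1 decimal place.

8.8 m

Phase 1 (decelerating): v₀ = 4.00 m/s, a = -1.2 m/s².
v² = v₀² + 2aΔx = 4.00² + 2·-1.2·3 = 8.80 → v = 2.97 m/s
t = (v − v₀)/a = (2.97 − 4.00)/-1.2 = 0.861 s

Phase 2 (constant speed): v₀ = 2.97 m/s, a = 0 m/s².
v = v₀ + at = 2.97 + (0)(5.5) = 2.97 m/s
Δx = v₀t + ½at² = 2.97·5.5 + 0.5·0·5.5² = 16.3 m

Phase 3 (decelerating): v₀ = 2.97 m/s, a = -0.5 m/s².
v = v₀ + at → t = (0 − 2.97) / -0.5 = 5.93 s
v² = v₀² + 2aΔx → Δx = (0² − 2.97²)/(2·-0.5) = 8.80 m
Distance in phase 3 = 8.80 m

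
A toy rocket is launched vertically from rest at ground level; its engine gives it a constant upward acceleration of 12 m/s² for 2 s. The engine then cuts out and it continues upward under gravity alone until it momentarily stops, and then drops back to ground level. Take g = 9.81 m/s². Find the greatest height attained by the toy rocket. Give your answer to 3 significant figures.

Phase 1 (powered ascent): v₀ = 0 m/s, a = 12 m/s².
v = v₀ + at = 0 + (12)(2) = 24.0 m/s
Δx = v₀t + ½at² = 0·2 + 0.5·12·2² = 24.0 m

Phase 2 (coasting upward): v₀ = 24.0 m/s, a = -9.81 m/s².
v = v₀ + at → t = (0 − 24.0) / -9.81 = 2.45 s
v² = v₀² + 2aΔx → Δx = (0² − 24.0²)/(2·-9.81) = 29.4 m
Maximum height = 24.0 + 29.4 = 53.4 m

53.4 m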